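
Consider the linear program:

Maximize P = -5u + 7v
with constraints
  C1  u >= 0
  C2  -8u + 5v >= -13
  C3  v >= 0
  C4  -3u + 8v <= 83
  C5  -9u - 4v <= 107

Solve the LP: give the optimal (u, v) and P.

Corner points and P = -5u + 7v:
  (0, 0) → P = 0
  (0, 83/8) → P = 581/8
  (13/8, 0) → P = -65/8
  (519/49, 703/49) → P = 2326/49

u = 0, v = 83/8, maximum P = 581/8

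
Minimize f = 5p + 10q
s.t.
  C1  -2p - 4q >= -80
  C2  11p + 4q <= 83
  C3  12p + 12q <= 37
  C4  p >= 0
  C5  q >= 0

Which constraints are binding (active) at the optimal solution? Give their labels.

Corner points and f = 5p + 10q:
  (0, 37/12) → f = 185/6
  (37/12, 0) → f = 185/12
  (0, 0) → f = 0

The minimum is at (0, 0). Substituting into each constraint, equality holds for C4 and C5; the remaining constraints have slack.

C4 and C5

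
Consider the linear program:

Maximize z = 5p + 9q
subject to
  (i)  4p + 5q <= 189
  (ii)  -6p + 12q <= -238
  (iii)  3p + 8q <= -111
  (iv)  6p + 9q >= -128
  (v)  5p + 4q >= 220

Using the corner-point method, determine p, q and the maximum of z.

The optimum lies where 4p + 5q = 189 and 3p + 8q = -111.
Solving simultaneously gives p = 2067/17, q = -1011/17.

p = 2067/17, q = -1011/17, maximum z = 1236/17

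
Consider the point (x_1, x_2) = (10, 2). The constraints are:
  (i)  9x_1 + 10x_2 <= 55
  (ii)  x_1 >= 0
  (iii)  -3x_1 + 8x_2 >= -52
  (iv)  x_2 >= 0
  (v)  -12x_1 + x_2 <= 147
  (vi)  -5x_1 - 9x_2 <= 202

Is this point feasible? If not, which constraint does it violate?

not feasible — violates (i)

Constraint (i): 9x_1 + 10x_2 = 110, which is not ≤ 55. All other constraints are satisfied.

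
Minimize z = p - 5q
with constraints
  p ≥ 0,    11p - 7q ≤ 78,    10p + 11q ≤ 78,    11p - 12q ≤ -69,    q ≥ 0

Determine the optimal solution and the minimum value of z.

Extreme points and z = p - 5q:
  (0, 78/11) → z = -390/11
  (0, 23/4) → z = -115/4
  (177/241, 1548/241) → z = -7563/241

The optimum lies where p = 0 and 10p + 11q = 78.
Solving simultaneously gives p = 0, q = 78/11.

p = 0, q = 78/11, minimum z = -390/11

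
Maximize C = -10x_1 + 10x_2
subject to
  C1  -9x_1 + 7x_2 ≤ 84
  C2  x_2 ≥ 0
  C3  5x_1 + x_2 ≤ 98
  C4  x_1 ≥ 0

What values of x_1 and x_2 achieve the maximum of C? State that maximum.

Extreme points and C = -10x_1 + 10x_2:
  (301/22, 651/22) → C = 1750/11
  (0, 12) → C = 120
  (98/5, 0) → C = -196
  (0, 0) → C = 0

The binding constraints are -9x_1 + 7x_2 = 84 and 5x_1 + x_2 = 98.
Solving simultaneously gives x_1 = 301/22, x_2 = 651/22.

x_1 = 301/22, x_2 = 651/22, maximum C = 1750/11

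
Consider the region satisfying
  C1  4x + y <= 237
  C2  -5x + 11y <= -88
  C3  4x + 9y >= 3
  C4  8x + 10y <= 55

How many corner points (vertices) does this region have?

Intersecting each pair of boundary lines and keeping only the points that satisfy every inequality leaves:
  (825/89, -337/89)
  (495/46, -143/46)
  (465/32, -49/8)

3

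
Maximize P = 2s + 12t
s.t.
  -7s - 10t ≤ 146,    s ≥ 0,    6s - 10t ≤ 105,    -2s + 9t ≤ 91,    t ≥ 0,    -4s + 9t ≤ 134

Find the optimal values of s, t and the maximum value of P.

At the optimal vertex, 6s - 10t = 105 and -2s + 9t = 91.
Solving simultaneously gives s = 1855/34, t = 378/17.

s = 1855/34, t = 378/17, maximum P = 6391/17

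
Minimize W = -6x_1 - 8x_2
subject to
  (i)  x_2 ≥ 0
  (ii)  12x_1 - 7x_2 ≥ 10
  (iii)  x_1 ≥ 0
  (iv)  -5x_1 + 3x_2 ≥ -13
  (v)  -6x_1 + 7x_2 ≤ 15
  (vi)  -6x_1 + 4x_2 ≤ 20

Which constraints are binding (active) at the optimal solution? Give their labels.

(iv) and (v)

Feasible corners and W = -6x_1 - 8x_2:
  (5/6, 0) → W = -5
  (13/5, 0) → W = -78/5
  (25/6, 40/7) → W = -495/7
  (8, 9) → W = -120

The minimum is at (8, 9). Substituting into each constraint, equality holds for (iv) and (v); the remaining constraints have slack.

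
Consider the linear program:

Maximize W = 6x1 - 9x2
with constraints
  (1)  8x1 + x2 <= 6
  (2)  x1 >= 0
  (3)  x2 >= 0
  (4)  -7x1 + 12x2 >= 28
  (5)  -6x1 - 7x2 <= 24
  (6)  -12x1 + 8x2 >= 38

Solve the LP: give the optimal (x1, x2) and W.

Corner points and W = 6x1 - 9x2:
  (0, 6) → W = -54
  (5/38, 94/19) → W = -831/19
  (0, 19/4) → W = -171/4

x1 = 0, x2 = 19/4, maximum W = -171/4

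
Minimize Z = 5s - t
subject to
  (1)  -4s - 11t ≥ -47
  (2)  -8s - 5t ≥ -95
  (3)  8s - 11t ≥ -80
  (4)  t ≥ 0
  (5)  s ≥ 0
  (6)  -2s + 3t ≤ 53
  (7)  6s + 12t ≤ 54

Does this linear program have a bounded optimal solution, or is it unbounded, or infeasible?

bounded optimum

Extreme points and Z = 5s - t:
  (0, 47/11) → Z = -47/11
  (5/3, 11/3) → Z = 14/3
  (0, 0) → Z = 0
  (9, 0) → Z = 45
The feasible region has finitely many vertices and no improving ray; the minimum is -47/11 at (0, 47/11).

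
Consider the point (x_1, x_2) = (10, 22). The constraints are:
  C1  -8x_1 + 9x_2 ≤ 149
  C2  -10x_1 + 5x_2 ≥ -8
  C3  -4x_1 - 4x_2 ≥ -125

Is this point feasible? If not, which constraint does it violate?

Constraint C3: -4x_1 - 4x_2 = -128, which is not ≥ -125. All other constraints are satisfied.

not feasible — violates C3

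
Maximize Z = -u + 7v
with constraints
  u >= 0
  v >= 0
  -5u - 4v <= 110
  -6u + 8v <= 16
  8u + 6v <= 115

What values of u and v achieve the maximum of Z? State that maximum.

Vertices and Z = -u + 7v:
  (0, 0) → Z = 0
  (0, 2) → Z = 14
  (115/8, 0) → Z = -115/8
  (206/25, 409/50) → Z = 2451/50

The optimum lies where -6u + 8v = 16 and 8u + 6v = 115.
Solving simultaneously gives u = 206/25, v = 409/50.

u = 206/25, v = 409/50, maximum Z = 2451/50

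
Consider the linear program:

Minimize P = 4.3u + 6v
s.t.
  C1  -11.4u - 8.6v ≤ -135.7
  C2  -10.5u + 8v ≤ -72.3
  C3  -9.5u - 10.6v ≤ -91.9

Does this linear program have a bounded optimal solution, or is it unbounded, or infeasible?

unbounded

From the feasible point (85369/9075, 20021/6050), moving in the direction (10.6, -9.5) keeps every constraint satisfied while P decreases without bound.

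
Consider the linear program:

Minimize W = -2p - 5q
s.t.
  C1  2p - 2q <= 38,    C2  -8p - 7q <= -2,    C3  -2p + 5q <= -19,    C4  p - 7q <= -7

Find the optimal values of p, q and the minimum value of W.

p = 76/3, q = 19/3, minimum W = -247/3

Vertices and W = -2p - 5q:
  (76/3, 19/3) → W = -247/3
  (70/3, 13/3) → W = -205/3
  (56/3, 11/3) → W = -167/3

At the optimal vertex, 2p - 2q = 38 and -2p + 5q = -19.
Solving simultaneously gives p = 76/3, q = 19/3.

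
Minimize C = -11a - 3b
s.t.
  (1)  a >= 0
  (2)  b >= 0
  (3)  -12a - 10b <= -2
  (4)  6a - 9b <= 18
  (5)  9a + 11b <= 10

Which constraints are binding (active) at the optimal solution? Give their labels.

(2) and (5)

Extreme points and C = -11a - 3b:
  (0, 1/5) → C = -3/5
  (0, 10/11) → C = -30/11
  (1/6, 0) → C = -11/6
  (10/9, 0) → C = -110/9

The minimum is at (10/9, 0). Substituting into each constraint, equality holds for (2) and (5); the remaining constraints have slack.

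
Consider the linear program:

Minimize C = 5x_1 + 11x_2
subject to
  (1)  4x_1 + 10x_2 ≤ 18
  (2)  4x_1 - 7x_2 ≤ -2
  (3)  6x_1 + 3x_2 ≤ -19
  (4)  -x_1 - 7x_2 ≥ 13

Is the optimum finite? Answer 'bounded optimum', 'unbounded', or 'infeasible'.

From the feasible point (-3, -10/7), moving in the direction (-7, 1) keeps every constraint satisfied while C decreases without bound.

unbounded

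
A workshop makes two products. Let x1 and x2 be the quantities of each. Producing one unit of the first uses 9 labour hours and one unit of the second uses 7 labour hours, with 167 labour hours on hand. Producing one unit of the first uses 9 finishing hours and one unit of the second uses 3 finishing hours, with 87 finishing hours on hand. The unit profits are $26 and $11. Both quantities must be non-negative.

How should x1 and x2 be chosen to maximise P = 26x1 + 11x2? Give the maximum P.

Corner points and P = 26x1 + 11x2:
  (0, 0) → P = 0
  (0, 167/7) → P = 1837/7
  (29/3, 0) → P = 754/3
  (3, 20) → P = 298

The binding constraints are 9x1 + 7x2 = 167 and 9x1 + 3x2 = 87.
Solving simultaneously gives x1 = 3, x2 = 20.

x1 = 3, x2 = 20, maximum P = 298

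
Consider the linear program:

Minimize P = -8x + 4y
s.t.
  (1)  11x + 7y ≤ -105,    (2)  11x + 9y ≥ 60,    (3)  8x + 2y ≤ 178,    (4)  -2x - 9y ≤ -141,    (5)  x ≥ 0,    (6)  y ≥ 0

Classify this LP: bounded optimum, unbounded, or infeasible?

The boundaries 11x + 7y = -105 and 11x + 9y = 60 meet at (-1365/22, 165/2), but that point violates x ≥ 0. Every candidate vertex is excluded by some other constraint, so the feasible region is empty.

infeasible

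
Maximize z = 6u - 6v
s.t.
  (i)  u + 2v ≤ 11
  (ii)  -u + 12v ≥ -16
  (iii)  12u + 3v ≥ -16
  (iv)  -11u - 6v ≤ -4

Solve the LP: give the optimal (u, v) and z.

Feasible corners and z = 6u - 6v:
  (82/7, -5/14) → z = 507/7
  (-65/21, 148/21) → z = -426/7
  (24/23, -86/69) → z = 316/23
  (-36/13, 224/39) → z = -664/13

The binding constraints are u + 2v = 11 and -u + 12v = -16.
Solving simultaneously gives u = 82/7, v = -5/14.

u = 82/7, v = -5/14, maximum z = 507/7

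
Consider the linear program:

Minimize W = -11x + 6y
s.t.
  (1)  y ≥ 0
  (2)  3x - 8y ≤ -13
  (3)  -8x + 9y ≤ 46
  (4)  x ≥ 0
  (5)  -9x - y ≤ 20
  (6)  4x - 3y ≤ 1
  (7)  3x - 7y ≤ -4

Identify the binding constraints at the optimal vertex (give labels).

Corner points and W = -11x + 6y:
  (0, 13/8) → W = 39/4
  (47/23, 55/23) → W = -187/23
  (0, 46/9) → W = 92/3
  (49/4, 16) → W = -155/4

The minimum is at (49/4, 16). Substituting into each constraint, equality holds for (3) and (6); the remaining constraints have slack.

(3) and (6)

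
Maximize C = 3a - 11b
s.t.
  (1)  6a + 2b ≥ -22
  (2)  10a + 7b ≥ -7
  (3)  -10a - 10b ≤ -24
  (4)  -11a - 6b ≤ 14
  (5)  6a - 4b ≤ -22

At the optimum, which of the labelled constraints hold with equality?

(3) and (5)

Extreme points and C = 3a - 11b:
  (-52/7, 79/7) → C = -1025/7
  (-142/25, 202/25) → C = -2648/25
  (-31/25, 91/25) → C = -1094/25
The feasible region is unbounded (it extends along (2, 3), (-1, 3)), but C strictly decreases along every unbounded feasible direction, so there is no improving ray and the maximum is attained at a vertex.

The maximum is at (-31/25, 91/25). Substituting into each constraint, equality holds for (3) and (5); the remaining constraints have slack.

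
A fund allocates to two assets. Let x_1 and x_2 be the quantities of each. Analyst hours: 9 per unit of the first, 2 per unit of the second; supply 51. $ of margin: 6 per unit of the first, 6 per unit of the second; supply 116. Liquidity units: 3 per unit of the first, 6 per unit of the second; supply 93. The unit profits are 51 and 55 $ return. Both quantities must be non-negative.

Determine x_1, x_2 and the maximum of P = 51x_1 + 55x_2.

Extreme points and P = 51x_1 + 55x_2:
  (0, 0) → P = 0
  (0, 31/2) → P = 1705/2
  (17/3, 0) → P = 289
  (5/2, 57/4) → P = 3645/4

The binding constraints are 9x_1 + 2x_2 = 51 and 3x_1 + 6x_2 = 93.
Solving simultaneously gives x_1 = 5/2, x_2 = 57/4.

x_1 = 5/2, x_2 = 57/4, maximum P = 3645/4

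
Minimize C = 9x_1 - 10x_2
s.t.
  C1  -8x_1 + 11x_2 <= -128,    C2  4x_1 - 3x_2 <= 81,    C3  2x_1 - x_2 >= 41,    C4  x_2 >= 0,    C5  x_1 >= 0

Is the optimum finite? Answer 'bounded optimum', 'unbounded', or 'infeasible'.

bounded optimum

Vertices and C = 9x_1 - 10x_2:
  (507/20, 34/5) → C = 3203/20
  (323/14, 36/7) → C = 2187/14
  (21, 1) → C = 179
The feasible region has finitely many vertices and no improving ray; the minimum is 2187/14 at (323/14, 36/7).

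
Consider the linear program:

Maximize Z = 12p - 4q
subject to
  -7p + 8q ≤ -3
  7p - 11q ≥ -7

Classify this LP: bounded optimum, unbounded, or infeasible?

unbounded

From the feasible point (89/21, 10/3), moving in the direction (11, 7) keeps every constraint satisfied while Z increases without bound.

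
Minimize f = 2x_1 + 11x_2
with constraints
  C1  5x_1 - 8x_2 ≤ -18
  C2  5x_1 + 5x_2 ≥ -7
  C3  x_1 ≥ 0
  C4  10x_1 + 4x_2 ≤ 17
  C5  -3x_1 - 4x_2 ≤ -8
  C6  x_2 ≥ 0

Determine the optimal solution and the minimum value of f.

x_1 = 0, x_2 = 9/4, minimum f = 99/4

Feasible corners and f = 2x_1 + 11x_2:
  (0, 9/4) → f = 99/4
  (16/25, 53/20) → f = 3043/100
  (0, 17/4) → f = 187/4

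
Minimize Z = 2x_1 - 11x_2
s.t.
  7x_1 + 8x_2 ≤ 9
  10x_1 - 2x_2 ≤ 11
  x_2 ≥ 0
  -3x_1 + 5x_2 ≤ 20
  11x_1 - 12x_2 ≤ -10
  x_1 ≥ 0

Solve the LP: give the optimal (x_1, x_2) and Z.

Corner points and Z = 2x_1 - 11x_2:
  (7/43, 169/172) → Z = -1803/172
  (0, 9/8) → Z = -99/8
  (0, 5/6) → Z = -55/6

x_1 = 0, x_2 = 9/8, minimum Z = -99/8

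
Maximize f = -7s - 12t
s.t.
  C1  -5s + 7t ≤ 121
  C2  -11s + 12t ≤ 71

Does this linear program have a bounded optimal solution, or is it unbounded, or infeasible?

unbounded

From the feasible point (955/17, 976/17), moving in the direction (-12, -11) keeps every constraint satisfied while f increases without bound.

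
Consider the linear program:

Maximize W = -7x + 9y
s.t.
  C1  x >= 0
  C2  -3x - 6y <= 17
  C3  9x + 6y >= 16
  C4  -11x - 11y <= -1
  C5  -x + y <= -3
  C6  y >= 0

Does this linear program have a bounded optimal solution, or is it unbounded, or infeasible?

From the feasible point (3, 0), moving in the direction (1, 1) keeps every constraint satisfied while W increases without bound.

unbounded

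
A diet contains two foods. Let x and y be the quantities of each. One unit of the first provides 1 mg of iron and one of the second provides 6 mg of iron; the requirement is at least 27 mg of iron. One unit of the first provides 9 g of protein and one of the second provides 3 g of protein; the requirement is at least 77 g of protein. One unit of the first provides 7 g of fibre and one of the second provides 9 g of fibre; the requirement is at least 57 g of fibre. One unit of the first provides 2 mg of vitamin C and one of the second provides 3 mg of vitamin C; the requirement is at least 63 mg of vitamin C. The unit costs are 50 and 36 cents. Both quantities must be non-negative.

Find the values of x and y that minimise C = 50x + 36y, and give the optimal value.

x = 2, y = 59/3, minimum C = 808

Corner points and C = 50x + 36y:
  (0, 77/3) → C = 924
  (63/2, 0) → C = 1575
  (2, 59/3) → C = 808
The feasible region is unbounded (it extends along (0, 1), (1, 0)), but C strictly increases along every unbounded feasible direction, so there is no improving ray and the minimum is attained at a vertex.

The optimum lies where 9x + 3y = 77 and 2x + 3y = 63.
Solving simultaneously gives x = 2, y = 59/3.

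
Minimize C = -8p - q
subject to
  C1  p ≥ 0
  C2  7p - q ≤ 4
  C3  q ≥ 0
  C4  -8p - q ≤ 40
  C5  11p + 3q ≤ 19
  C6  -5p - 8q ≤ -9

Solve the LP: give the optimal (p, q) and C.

p = 31/32, q = 89/32, minimum C = -337/32

The binding constraints are 7p - q = 4 and 11p + 3q = 19.
Solving simultaneously gives p = 31/32, q = 89/32.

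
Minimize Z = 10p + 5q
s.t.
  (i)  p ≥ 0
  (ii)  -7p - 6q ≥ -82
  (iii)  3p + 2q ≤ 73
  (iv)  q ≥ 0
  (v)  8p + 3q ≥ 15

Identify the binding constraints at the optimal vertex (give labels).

Vertices and Z = 10p + 5q:
  (0, 41/3) → Z = 205/3
  (0, 5) → Z = 25
  (82/7, 0) → Z = 820/7
  (15/8, 0) → Z = 75/4

The minimum is at (15/8, 0). Substituting into each constraint, equality holds for (iv) and (v); the remaining constraints have slack.

(iv) and (v)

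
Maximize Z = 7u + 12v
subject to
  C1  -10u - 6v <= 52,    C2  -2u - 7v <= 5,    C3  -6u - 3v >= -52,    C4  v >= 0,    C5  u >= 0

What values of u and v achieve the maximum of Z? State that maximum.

u = 0, v = 52/3, maximum Z = 208

Vertices and Z = 7u + 12v:
  (26/3, 0) → Z = 182/3
  (0, 52/3) → Z = 208
  (0, 0) → Z = 0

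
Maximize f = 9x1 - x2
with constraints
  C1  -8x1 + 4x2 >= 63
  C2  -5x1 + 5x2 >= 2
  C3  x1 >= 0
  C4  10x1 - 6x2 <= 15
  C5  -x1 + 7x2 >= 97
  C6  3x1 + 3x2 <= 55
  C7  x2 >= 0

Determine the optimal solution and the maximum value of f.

x1 = 31/36, x2 = 629/36, maximum f = -175/18

Extreme points and f = 9x1 - x2:
  (0, 63/4) → f = -63/4
  (31/36, 629/36) → f = -175/18
  (0, 55/3) → f = -55/3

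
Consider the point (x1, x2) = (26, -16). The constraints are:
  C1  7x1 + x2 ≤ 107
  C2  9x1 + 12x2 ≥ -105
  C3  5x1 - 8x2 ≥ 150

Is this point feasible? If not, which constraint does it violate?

Constraint C1: 7x1 + x2 = 166, which is not ≤ 107. All other constraints are satisfied.

not feasible — violates C1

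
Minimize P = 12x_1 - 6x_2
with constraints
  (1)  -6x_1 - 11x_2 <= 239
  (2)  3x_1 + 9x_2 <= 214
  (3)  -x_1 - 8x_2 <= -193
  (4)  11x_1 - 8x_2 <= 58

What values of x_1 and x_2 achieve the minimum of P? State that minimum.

x_1 = -4505/21, x_2 = 667/7, minimum P = -3146

Extreme points and P = 12x_1 - 6x_2:
  (-4505/21, 667/7) → P = -3146
  (-4035/37, 1397/37) → P = -56802/37
  (-5/3, 73/3) → P = -166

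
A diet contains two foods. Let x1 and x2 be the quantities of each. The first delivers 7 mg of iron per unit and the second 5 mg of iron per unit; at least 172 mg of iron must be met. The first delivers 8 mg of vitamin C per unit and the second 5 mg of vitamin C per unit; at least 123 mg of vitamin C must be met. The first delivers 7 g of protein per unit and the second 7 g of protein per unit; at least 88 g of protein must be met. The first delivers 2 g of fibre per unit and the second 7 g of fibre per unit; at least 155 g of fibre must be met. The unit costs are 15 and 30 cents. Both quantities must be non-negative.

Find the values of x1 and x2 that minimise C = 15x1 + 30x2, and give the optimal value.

The feasible region is unbounded (it extends along (0, 1), (1, 0)), but C strictly increases along every unbounded feasible direction, so there is no improving ray and the minimum is attained at a vertex.

x1 = 11, x2 = 19, minimum C = 735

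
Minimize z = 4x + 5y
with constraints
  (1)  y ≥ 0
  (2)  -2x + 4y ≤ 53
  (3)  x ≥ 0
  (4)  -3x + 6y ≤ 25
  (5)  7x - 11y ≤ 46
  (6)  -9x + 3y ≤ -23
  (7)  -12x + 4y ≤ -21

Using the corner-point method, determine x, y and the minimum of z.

Corner points and z = 4x + 5y:
  (46/7, 0) → z = 184/7
  (23/9, 0) → z = 92/9
  (551/9, 313/9) → z = 3769/9
  (71/15, 98/15) → z = 258/5

x = 23/9, y = 0, minimum z = 92/9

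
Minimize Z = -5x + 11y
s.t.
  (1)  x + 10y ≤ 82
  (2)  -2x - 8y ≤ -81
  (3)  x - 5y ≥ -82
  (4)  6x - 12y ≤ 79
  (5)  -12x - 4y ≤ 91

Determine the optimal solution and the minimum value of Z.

Extreme points and Z = -5x + 11y:
  (77/6, 83/12) → Z = 143/12
  (887/36, 413/72) → Z = -4327/72
  (401/18, 41/9) → Z = -1103/18

The binding constraints are -2x - 8y = -81 and 6x - 12y = 79.
Solving simultaneously gives x = 401/18, y = 41/9.

x = 401/18, y = 41/9, minimum Z = -1103/18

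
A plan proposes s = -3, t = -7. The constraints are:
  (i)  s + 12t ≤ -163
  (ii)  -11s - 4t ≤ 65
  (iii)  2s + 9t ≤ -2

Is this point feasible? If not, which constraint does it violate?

Constraint (i): s + 12t = -87, which is not ≤ -163. All other constraints are satisfied.

not feasible — violates (i)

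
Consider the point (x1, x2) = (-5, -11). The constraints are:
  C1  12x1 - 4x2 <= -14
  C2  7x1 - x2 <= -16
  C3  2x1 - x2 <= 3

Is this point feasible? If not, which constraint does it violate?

C1: -16 ≤ -14 ✓
C2: -24 ≤ -16 ✓
C3: 1 ≤ 3 ✓

feasible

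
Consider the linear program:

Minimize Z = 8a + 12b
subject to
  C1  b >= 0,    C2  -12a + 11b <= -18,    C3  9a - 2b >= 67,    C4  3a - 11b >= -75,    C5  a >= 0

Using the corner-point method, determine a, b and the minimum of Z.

The feasible region is unbounded (it extends along (11, 3), (1, 0)), but Z strictly increases along every unbounded feasible direction, so there is no improving ray and the minimum is attained at a vertex.

a = 67/9, b = 0, minimum Z = 536/9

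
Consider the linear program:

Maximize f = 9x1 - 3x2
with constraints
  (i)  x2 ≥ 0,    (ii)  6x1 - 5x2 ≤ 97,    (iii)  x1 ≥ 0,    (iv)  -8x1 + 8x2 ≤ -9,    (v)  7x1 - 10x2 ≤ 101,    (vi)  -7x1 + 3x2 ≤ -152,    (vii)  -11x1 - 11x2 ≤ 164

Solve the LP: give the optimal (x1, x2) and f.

x1 = 731/8, x2 = 361/4, maximum f = 4413/8

Vertices and f = 9x1 - 3x2:
  (731/8, 361/4) → f = 4413/8
  (469/17, 233/17) → f = 3522/17
  (1189/32, 1153/32) → f = 3621/16

At the optimal vertex, 6x1 - 5x2 = 97 and -8x1 + 8x2 = -9.
Solving simultaneously gives x1 = 731/8, x2 = 361/4.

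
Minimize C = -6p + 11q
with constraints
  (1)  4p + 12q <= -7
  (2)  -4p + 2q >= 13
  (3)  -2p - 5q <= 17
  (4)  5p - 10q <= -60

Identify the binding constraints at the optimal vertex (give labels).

Vertices and C = -6p + 11q:
  (-169/4, 27/2) → C = 402
  (-79/10, 41/20) → C = 1399/20
  (-94/9, 7/9) → C = 641/9

The minimum is at (-79/10, 41/20). Substituting into each constraint, equality holds for (1) and (4); the remaining constraints have slack.

(1) and (4)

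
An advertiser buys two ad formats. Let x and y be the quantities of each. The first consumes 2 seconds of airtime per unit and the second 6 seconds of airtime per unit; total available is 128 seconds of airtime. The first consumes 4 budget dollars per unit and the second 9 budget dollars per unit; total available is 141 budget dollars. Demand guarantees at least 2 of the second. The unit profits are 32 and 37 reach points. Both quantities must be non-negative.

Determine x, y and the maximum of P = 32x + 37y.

Corner points and P = 32x + 37y:
  (0, 47/3) → P = 1739/3
  (0, 2) → P = 74
  (123/4, 2) → P = 1058

The optimum lies where 4x + 9y = 141 and y = 2.
Solving simultaneously gives x = 123/4, y = 2.

x = 123/4, y = 2, maximum P = 1058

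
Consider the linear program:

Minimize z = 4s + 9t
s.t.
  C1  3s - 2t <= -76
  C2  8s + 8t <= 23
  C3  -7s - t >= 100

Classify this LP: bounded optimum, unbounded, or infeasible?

unbounded

From the feasible point (-276/17, 232/17), moving in the direction (-2, -3) keeps every constraint satisfied while z decreases without bound.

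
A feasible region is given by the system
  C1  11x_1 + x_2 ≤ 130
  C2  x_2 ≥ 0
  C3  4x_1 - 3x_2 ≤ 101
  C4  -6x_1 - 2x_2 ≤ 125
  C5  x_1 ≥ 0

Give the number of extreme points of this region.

3

Of the 10 pairwise boundary intersections, those satisfying every inequality are:
  (130/11, 0)
  (0, 130)
  (0, 0)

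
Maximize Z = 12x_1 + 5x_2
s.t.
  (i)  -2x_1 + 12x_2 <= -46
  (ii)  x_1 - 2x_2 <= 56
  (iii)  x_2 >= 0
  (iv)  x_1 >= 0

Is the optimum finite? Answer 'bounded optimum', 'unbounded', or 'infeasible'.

bounded optimum

Feasible corners and Z = 12x_1 + 5x_2:
  (145/2, 33/4) → Z = 3645/4
  (23, 0) → Z = 276
  (56, 0) → Z = 672
The feasible region has finitely many vertices and no improving ray; the maximum is 3645/4 at (145/2, 33/4).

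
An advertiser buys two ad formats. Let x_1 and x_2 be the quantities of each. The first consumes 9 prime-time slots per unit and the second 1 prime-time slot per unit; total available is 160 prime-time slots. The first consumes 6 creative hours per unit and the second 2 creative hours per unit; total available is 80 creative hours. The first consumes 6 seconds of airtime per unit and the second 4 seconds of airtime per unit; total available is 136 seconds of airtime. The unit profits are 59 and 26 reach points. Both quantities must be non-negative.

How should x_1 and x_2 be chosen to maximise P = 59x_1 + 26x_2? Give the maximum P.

x_1 = 4, x_2 = 28, maximum P = 964

Corner points and P = 59x_1 + 26x_2:
  (0, 0) → P = 0
  (0, 34) → P = 884
  (40/3, 0) → P = 2360/3
  (4, 28) → P = 964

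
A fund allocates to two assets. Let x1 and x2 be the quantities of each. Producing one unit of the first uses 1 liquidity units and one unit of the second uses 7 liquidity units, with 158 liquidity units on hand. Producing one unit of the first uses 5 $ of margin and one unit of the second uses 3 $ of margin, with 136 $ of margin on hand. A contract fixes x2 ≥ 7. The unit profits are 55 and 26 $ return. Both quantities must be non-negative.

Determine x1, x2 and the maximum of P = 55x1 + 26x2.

x1 = 23, x2 = 7, maximum P = 1447

Vertices and P = 55x1 + 26x2:
  (0, 158/7) → P = 4108/7
  (0, 7) → P = 182
  (239/16, 327/16) → P = 21647/16
  (23, 7) → P = 1447

At the optimal vertex, 5x1 + 3x2 = 136 and x2 = 7.
Solving simultaneously gives x1 = 23, x2 = 7.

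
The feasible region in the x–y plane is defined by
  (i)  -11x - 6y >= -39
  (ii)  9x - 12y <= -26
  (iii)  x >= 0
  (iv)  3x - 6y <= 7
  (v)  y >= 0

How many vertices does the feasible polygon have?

The feasible vertices (each the meet of two boundaries and inside every other half-plane) are:
  (52/31, 637/186)
  (0, 13/2)
  (0, 13/6)

3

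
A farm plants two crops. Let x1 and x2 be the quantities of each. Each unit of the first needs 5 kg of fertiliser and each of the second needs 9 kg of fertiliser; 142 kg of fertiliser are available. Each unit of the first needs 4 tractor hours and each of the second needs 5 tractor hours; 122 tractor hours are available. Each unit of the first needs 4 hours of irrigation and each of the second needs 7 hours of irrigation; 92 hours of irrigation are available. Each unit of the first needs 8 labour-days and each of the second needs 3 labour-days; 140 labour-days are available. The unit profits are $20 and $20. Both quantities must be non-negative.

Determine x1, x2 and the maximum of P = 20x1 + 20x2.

Vertices and P = 20x1 + 20x2:
  (0, 0) → P = 0
  (0, 92/7) → P = 1840/7
  (35/2, 0) → P = 350
  (16, 4) → P = 400

x1 = 16, x2 = 4, maximum P = 400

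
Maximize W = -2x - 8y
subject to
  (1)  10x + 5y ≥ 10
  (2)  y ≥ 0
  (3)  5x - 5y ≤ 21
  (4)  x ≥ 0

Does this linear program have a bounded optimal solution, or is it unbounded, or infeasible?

bounded optimum

Feasible corners and W = -2x - 8y:
  (1, 0) → W = -2
  (0, 2) → W = -16
  (21/5, 0) → W = -42/5
The feasible region has finitely many vertices and no improving ray; the maximum is -2 at (1, 0).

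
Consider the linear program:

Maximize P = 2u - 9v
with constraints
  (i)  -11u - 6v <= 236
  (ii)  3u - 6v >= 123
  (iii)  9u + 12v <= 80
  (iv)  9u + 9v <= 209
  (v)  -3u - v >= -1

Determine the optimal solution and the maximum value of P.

Extreme points and P = 2u - 9v:
  (-113/14, -687/28) → P = 5731/28
  (242/7, -719/7) → P = 6955/7
  (43/7, -122/7) → P = 1184/7

At the optimal vertex, -11u - 6v = 236 and -3u - v = -1.
Solving simultaneously gives u = 242/7, v = -719/7.

u = 242/7, v = -719/7, maximum P = 6955/7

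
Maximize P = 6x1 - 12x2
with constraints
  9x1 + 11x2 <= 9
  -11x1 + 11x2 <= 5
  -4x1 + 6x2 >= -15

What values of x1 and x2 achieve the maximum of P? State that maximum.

Corner points and P = 6x1 - 12x2:
  (1/5, 36/55) → P = -366/55
  (219/98, -99/98) → P = 1251/49
  (-195/22, -185/22) → P = 525/11

x1 = -195/22, x2 = -185/22, maximum P = 525/11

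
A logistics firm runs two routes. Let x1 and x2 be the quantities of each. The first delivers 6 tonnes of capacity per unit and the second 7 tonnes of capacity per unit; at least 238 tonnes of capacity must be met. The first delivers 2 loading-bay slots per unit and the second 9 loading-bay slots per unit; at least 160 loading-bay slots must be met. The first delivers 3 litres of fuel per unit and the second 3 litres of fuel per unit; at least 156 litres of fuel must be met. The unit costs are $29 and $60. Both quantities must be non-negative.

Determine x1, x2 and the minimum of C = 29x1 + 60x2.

x1 = 44, x2 = 8, minimum C = 1756

Vertices and C = 29x1 + 60x2:
  (0, 52) → C = 3120
  (80, 0) → C = 2320
  (44, 8) → C = 1756
The feasible region is unbounded (it extends along (0, 1), (1, 0)), but C strictly increases along every unbounded feasible direction, so there is no improving ray and the minimum is attained at a vertex.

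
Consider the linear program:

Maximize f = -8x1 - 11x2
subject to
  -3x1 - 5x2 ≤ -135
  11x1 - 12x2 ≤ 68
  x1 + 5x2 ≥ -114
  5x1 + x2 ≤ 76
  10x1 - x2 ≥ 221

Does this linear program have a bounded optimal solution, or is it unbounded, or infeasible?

The boundaries -3x1 - 5x2 = -135 and 5x1 + x2 = 76 meet at (245/22, 447/22), but that point violates 10x1 - x2 ≥ 221. Every candidate vertex is excluded by some other constraint, so the feasible region is empty.

infeasible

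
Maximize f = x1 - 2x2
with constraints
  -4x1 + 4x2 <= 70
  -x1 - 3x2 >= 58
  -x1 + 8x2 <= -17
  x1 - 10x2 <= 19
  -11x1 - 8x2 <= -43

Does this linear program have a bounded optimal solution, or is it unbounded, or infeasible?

infeasible

The boundaries -x1 - 3x2 = 58 and -11x1 - 8x2 = -43 meet at (593/25, -681/25), but that point violates x1 - 10x2 ≤ 19. Every candidate vertex is excluded by some other constraint, so the feasible region is empty.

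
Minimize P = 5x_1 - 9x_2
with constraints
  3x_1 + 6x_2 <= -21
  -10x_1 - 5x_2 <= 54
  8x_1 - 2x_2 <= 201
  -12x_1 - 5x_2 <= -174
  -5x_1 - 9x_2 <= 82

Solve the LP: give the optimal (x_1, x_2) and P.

x_1 = 383/19, x_2 = -258/19, minimum P = 223

At the optimal vertex, 3x_1 + 6x_2 = -21 and -12x_1 - 5x_2 = -174.
Solving simultaneously gives x_1 = 383/19, x_2 = -258/19.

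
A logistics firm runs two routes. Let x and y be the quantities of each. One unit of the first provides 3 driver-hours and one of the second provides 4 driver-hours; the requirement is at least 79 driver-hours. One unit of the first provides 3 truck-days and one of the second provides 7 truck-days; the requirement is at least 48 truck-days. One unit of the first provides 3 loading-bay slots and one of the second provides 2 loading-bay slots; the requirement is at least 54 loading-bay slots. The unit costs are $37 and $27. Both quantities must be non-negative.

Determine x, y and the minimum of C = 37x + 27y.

Vertices and C = 37x + 27y:
  (0, 27) → C = 729
  (79/3, 0) → C = 2923/3
  (29/3, 25/2) → C = 4171/6
The feasible region is unbounded (it extends along (0, 1), (1, 0)), but C strictly increases along every unbounded feasible direction, so there is no improving ray and the minimum is attained at a vertex.

The binding constraints are 3x + 4y = 79 and 3x + 2y = 54.
Solving simultaneously gives x = 29/3, y = 25/2.

x = 29/3, y = 25/2, minimum C = 4171/6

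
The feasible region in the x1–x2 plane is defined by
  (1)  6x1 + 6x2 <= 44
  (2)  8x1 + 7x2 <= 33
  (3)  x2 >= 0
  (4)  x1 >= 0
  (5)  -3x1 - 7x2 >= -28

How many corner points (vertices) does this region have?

4

The feasible vertices (each the meet of two boundaries and inside every other half-plane) are:
  (33/8, 0)
  (1, 25/7)
  (0, 0)
  (0, 4)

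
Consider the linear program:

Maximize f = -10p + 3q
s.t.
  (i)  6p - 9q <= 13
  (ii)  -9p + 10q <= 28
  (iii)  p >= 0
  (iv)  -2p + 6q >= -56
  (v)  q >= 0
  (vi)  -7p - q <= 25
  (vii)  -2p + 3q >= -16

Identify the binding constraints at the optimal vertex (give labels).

Corner points and f = -10p + 3q:
  (13/6, 0) → f = -65/3
  (0, 14/5) → f = 42/5
  (0, 0) → f = 0
The feasible region is unbounded (it extends along (3, 2), (10, 9)), but f strictly decreases along every unbounded feasible direction, so there is no improving ray and the maximum is attained at a vertex.

The maximum is at (0, 14/5). Substituting into each constraint, equality holds for (ii) and (iii); the remaining constraints have slack.

(ii) and (iii)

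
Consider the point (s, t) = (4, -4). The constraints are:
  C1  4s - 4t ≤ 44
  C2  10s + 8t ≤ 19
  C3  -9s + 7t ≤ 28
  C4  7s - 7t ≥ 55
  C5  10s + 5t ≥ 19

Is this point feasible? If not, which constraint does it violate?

feasible

C1: 32 ≤ 44 ✓
C2: 8 ≤ 19 ✓
C3: -64 ≤ 28 ✓
C4: 56 ≥ 55 ✓
C5: 20 ≥ 19 ✓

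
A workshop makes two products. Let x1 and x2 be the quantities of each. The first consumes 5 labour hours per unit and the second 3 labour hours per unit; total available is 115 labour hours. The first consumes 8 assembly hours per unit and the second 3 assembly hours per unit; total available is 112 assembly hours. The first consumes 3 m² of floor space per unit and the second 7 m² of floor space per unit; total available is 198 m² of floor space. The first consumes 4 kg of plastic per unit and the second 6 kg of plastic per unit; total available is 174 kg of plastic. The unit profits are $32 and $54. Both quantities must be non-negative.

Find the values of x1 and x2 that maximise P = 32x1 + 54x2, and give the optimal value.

x1 = 3, x2 = 27, maximum P = 1554

Feasible corners and P = 32x1 + 54x2:
  (0, 0) → P = 0
  (0, 198/7) → P = 10692/7
  (14, 0) → P = 448
  (25/6, 236/9) → P = 4648/3
  (3, 27) → P = 1554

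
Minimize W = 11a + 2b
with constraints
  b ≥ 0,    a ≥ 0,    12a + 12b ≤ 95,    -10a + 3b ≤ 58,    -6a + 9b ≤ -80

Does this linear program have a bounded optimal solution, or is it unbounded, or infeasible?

infeasible

The boundaries b = 0 and a = 0 meet at (0, 0), but that point violates -6a + 9b ≤ -80. Every candidate vertex is excluded by some other constraint, so the feasible region is empty.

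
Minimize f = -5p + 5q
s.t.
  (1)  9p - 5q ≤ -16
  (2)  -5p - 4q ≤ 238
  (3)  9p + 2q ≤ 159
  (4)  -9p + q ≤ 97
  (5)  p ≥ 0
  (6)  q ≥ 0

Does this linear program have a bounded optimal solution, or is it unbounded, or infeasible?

Corner points and f = -5p + 5q:
  (109/9, 25) → f = 580/9
  (0, 16/5) → f = 16
  (0, 159/2) → f = 795/2
The feasible region has finitely many vertices and no improving ray; the minimum is 16 at (0, 16/5).

bounded optimum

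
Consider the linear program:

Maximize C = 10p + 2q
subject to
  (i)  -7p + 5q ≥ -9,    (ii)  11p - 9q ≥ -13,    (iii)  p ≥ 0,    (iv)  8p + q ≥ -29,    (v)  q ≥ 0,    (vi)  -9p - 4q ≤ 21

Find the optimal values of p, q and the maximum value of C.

p = 73/4, q = 95/4, maximum C = 230

Feasible corners and C = 10p + 2q:
  (73/4, 95/4) → C = 230
  (9/7, 0) → C = 90/7
  (0, 13/9) → C = 26/9
  (0, 0) → C = 0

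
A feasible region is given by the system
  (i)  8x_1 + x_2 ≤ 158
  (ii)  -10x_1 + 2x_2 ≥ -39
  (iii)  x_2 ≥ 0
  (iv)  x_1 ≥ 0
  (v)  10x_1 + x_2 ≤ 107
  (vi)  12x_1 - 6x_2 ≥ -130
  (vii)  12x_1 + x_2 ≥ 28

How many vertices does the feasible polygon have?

5

Intersecting each pair of boundary lines and keeping only the points that satisfy every inequality leaves:
  (39/10, 0)
  (253/30, 68/3)
  (7/3, 0)
  (64/9, 323/9)
  (19/42, 158/7)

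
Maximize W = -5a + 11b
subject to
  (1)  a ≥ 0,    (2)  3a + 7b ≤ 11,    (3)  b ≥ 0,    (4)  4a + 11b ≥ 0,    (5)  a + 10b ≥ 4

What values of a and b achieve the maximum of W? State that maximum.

a = 0, b = 11/7, maximum W = 121/7

Corner points and W = -5a + 11b:
  (0, 11/7) → W = 121/7
  (0, 2/5) → W = 22/5
  (82/23, 1/23) → W = -399/23

The binding constraints are a = 0 and 3a + 7b = 11.
Solving simultaneously gives a = 0, b = 11/7.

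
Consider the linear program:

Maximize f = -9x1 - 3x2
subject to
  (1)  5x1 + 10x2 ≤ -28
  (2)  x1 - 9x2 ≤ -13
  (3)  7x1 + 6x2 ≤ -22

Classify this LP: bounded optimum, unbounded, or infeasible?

unbounded

From the feasible point (-382/55, 37/55), moving in the direction (-9, -1) keeps every constraint satisfied while f increases without bound.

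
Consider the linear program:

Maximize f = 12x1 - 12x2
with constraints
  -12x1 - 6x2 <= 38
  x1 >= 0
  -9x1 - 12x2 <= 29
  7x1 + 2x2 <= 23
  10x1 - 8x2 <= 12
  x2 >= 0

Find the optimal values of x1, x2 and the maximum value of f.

Feasible corners and f = 12x1 - 12x2:
  (0, 23/2) → f = -138
  (0, 0) → f = 0
  (52/19, 73/38) → f = 186/19
  (6/5, 0) → f = 72/5

The binding constraints are 10x1 - 8x2 = 12 and x2 = 0.
Solving simultaneously gives x1 = 6/5, x2 = 0.

x1 = 6/5, x2 = 0, maximum f = 72/5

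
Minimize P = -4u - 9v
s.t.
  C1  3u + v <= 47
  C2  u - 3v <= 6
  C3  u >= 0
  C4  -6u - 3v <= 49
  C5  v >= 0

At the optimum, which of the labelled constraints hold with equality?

C1 and C3

Extreme points and P = -4u - 9v:
  (147/10, 29/10) → P = -849/10
  (0, 47) → P = -423
  (6, 0) → P = -24
  (0, 0) → P = 0

The minimum is at (0, 47). Substituting into each constraint, equality holds for C1 and C3; the remaining constraints have slack.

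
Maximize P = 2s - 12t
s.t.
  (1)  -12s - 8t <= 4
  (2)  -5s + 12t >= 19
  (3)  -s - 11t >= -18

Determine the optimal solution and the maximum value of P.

At the optimal vertex, -12s - 8t = 4 and -5s + 12t = 19.
Solving simultaneously gives s = -25/23, t = 26/23.

s = -25/23, t = 26/23, maximum P = -362/23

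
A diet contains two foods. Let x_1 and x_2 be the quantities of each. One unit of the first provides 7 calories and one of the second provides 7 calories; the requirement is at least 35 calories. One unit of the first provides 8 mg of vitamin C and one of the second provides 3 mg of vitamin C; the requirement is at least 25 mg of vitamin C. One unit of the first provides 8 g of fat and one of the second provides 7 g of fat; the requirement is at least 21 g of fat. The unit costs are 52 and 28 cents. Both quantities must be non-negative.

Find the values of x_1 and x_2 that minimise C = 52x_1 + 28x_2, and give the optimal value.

x_1 = 2, x_2 = 3, minimum C = 188

Corner points and C = 52x_1 + 28x_2:
  (0, 25/3) → C = 700/3
  (5, 0) → C = 260
  (2, 3) → C = 188
The feasible region is unbounded (it extends along (0, 1), (1, 0)), but C strictly increases along every unbounded feasible direction, so there is no improving ray and the minimum is attained at a vertex.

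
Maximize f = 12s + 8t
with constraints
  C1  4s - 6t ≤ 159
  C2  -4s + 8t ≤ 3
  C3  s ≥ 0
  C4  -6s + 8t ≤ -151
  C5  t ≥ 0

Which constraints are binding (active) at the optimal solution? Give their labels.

Feasible corners and f = 12s + 8t:
  (645/4, 81) → f = 2583
  (159/4, 0) → f = 477
  (77, 311/8) → f = 1235
  (151/6, 0) → f = 302

The maximum is at (645/4, 81). Substituting into each constraint, equality holds for C1 and C2; the remaining constraints have slack.

C1 and C2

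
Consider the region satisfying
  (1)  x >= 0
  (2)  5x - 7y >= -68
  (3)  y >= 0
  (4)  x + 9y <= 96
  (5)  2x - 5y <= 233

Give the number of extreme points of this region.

4

Intersecting each pair of boundary lines and keeping only the points that satisfy every inequality leaves:
  (0, 68/7)
  (0, 0)
  (15/13, 137/13)
  (96, 0)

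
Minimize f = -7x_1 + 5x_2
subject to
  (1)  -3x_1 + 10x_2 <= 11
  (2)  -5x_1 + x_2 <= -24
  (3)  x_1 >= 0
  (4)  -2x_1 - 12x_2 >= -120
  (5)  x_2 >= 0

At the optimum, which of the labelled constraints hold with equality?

(4) and (5)

Corner points and f = -7x_1 + 5x_2:
  (251/47, 127/47) → f = -1122/47
  (267/14, 191/28) → f = -2783/28
  (24/5, 0) → f = -168/5
  (60, 0) → f = -420

The minimum is at (60, 0). Substituting into each constraint, equality holds for (4) and (5); the remaining constraints have slack.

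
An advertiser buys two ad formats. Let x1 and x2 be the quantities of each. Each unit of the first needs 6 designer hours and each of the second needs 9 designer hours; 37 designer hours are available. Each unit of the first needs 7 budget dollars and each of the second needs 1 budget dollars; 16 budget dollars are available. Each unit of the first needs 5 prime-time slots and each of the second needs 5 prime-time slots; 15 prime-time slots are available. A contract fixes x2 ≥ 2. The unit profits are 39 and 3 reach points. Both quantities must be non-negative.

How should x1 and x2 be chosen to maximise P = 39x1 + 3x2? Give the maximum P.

x1 = 1, x2 = 2, maximum P = 45

Feasible corners and P = 39x1 + 3x2:
  (0, 3) → P = 9
  (0, 2) → P = 6
  (1, 2) → P = 45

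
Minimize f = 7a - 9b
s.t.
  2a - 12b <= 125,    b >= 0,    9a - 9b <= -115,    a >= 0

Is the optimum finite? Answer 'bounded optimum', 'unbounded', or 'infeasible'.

unbounded

From the feasible point (0, 115/9), moving in the direction (0, 1) keeps every constraint satisfied while f decreases without bound.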